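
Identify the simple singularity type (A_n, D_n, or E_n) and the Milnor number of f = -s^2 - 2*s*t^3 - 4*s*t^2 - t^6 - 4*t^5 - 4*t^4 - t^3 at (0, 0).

Type A_2, Milnor number mu = 2.

The Hessian of f at 0 has rank 1. Corank 1: A-series; mu = 2 gives A_2.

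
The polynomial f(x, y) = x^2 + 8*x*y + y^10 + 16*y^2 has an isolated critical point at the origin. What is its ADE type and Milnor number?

The Hessian of f at 0 has rank 1. Corank 1: A-series; mu = 9 gives A_9.

Type A_9, Milnor number mu = 9.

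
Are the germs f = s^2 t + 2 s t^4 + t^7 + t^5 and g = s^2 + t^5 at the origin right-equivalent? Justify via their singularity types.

No.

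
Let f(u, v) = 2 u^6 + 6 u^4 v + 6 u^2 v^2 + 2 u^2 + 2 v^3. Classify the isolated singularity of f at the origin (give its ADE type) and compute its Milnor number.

Type A_2, Milnor number mu = 2.

The Hessian of f at 0 is [[4, 0], [0, 0]] with rank 1, so corank 1. A Groebner basis of the Jacobian ideal J(f) in C{u,v} is {v^2, u}; counting standard monomials gives mu = 2. Corank 1: A-series; mu = 2 gives A_2.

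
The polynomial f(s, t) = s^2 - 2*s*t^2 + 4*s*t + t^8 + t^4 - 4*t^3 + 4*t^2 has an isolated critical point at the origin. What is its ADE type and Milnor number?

The Hessian of f at 0 has rank 1. Corank 1: A-series; mu = 7 gives A_7.

Type A_7, Milnor number mu = 7.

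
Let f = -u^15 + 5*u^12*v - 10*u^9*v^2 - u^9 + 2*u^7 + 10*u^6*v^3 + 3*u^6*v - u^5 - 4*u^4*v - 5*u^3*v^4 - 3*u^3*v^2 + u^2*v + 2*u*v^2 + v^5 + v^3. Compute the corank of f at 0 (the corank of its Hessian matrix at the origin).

The Hessian at 0 is [[0, 0], [0, 0]] of rank 0; hence corank 2.

2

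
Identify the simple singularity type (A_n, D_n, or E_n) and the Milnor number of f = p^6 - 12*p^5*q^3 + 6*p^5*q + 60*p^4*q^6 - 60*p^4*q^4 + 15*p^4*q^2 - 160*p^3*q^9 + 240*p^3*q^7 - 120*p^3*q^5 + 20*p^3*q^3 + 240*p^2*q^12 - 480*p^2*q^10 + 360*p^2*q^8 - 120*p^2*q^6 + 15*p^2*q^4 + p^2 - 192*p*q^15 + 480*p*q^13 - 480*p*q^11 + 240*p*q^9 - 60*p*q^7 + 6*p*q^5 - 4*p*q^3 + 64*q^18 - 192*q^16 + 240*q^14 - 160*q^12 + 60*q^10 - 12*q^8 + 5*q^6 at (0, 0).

The Hessian of f at 0 has rank 1. Corank 1: A-series; mu = 5 gives A_5.

Type A5, Milnor number mu = 5.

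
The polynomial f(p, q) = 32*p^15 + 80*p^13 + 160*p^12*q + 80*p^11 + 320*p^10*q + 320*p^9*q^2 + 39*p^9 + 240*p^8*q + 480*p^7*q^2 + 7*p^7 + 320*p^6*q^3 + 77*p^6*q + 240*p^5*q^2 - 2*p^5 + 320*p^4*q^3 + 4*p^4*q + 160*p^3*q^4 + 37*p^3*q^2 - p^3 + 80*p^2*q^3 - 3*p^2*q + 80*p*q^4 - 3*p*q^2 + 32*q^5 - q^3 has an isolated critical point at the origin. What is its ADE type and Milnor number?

Type E_8, Milnor number mu = 8.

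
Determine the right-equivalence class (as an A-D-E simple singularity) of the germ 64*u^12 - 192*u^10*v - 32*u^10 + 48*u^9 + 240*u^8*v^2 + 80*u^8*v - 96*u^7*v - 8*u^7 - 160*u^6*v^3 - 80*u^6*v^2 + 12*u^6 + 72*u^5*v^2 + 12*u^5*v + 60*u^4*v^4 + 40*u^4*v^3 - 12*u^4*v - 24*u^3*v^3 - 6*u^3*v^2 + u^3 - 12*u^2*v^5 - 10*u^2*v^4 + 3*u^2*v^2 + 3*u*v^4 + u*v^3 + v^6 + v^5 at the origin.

The Hessian of f at 0 has rank 0. Corank 2; j^3 = u^3 is a perfect cube, so E-series; the 4-jet and mu = 7 give E_7.

E_7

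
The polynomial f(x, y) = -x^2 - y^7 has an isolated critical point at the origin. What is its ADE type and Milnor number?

Type A_{6}, Milnor number mu = 6.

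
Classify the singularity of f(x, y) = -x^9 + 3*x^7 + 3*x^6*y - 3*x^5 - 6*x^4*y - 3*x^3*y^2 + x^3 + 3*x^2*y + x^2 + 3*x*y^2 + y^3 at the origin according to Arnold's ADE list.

The Hessian of f at 0 has rank 1. Corank 1: A-series; mu = 2 gives A_2.

A2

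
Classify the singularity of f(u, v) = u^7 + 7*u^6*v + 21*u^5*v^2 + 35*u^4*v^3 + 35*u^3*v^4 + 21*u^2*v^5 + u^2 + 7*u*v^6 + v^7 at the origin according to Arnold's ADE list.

A6

The Hessian of f at 0 is [[2, 0], [0, 0]] with rank 1, so corank 1. A Groebner basis of the Jacobian ideal J(f) in C{u,v} is {v^6, u}; counting standard monomials gives mu = 6. Corank 1: A-series; mu = 6 gives A_6.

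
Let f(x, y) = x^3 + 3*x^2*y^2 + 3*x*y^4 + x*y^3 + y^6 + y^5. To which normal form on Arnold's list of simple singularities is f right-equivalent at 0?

The Hessian of f at 0 has rank 0. Corank 2; j^3 = x^3 is a perfect cube, so E-series; the 4-jet and mu = 7 give E_7.

E7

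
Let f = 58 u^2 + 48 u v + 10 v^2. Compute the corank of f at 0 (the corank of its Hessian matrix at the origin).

Hessian at 0 has rank 2.

0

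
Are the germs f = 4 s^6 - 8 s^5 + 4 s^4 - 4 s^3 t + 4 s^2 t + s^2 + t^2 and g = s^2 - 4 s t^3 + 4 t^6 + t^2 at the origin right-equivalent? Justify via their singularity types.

The Hessian of f at 0 is [[2, 0], [0, 2]] with rank 2, so corank 0. A Groebner basis of the Jacobian ideal J(f) in C{s,t} is {s, t}; counting standard monomials gives mu = 1. Corank 0: nondegenerate Morse point, so A_1. The Hessian of g at 0 is [[2, 0], [0, 2]] with rank 2, so corank 0. A Groebner basis of the Jacobian ideal J(g) in C{s,t} is {s, t}; counting standard monomials gives mu = 1. Corank 0: nondegenerate Morse point, so A_1. Both have type A_1, hence right-equivalent.

Yes.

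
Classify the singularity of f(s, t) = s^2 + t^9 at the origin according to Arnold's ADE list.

A_8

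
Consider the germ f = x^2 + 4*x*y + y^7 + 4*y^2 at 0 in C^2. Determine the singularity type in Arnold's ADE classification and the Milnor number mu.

The Hessian of f at 0 has rank 1. Corank 1: A-series; mu = 6 gives A_6.

Type A6, Milnor number mu = 6.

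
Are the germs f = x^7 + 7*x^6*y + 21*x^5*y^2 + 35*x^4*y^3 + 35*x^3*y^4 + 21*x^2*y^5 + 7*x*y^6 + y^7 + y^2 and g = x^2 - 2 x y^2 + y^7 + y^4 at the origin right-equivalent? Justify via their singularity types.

Yes.

The Hessian of f at 0 is [[0, 0], [0, 2]] with rank 1, so corank 1. A Groebner basis of the Jacobian ideal J(f) in C{x,y} is {x^6, y}; counting standard monomials gives mu = 6. Corank 1: A-series; mu = 6 gives A_6. The Hessian of g at 0 is [[2, 0], [0, 0]] with rank 1, so corank 1. A Groebner basis of the Jacobian ideal J(g) in C{x,y} is {x^3, -x + y^2}; counting standard monomials gives mu = 6. Corank 1: A-series; mu = 6 gives A_6. Both have type A_6, hence right-equivalent.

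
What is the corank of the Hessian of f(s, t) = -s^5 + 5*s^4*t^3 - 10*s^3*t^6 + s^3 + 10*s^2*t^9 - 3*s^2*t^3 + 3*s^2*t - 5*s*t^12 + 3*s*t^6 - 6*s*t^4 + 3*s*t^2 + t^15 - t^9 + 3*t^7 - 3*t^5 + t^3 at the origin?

2

Hessian at 0 has rank 0.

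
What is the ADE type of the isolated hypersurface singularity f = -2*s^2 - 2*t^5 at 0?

The Hessian of f at 0 has rank 1. Corank 1: A-series; mu = 4 gives A_4.

A_{4}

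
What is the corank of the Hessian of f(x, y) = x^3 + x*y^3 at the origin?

Hessian at 0 has rank 0.

2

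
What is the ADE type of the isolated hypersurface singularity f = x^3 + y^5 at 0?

E_8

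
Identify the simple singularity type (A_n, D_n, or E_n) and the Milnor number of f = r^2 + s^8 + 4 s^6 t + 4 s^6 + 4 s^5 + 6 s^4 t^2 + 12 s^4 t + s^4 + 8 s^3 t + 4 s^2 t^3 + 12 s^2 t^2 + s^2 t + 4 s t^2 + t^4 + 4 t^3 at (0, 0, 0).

Type D5, Milnor number mu = 5.

The Hessian of f at 0 has rank 1. Corank 2; j^3 = t*(s + 2*t)^2 has shape L^2 M (L != M), so D-series; mu = 5 gives D_5.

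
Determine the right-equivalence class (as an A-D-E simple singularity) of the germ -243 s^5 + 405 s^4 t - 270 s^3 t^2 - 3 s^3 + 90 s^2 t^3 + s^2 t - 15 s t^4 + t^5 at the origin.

D6

The Hessian of f at 0 has rank 0. Corank 2; j^3 = -s^2*(3*s - t) has shape L^2 M (L != M), so D-series; mu = 6 gives D_6.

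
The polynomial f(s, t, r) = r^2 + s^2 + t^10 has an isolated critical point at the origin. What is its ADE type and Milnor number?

Type A_9, Milnor number mu = 9.

The Hessian of f at 0 has rank 2. Corank 1: A-series; mu = 9 gives A_9.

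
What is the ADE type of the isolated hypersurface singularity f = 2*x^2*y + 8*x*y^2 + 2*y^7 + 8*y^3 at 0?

D8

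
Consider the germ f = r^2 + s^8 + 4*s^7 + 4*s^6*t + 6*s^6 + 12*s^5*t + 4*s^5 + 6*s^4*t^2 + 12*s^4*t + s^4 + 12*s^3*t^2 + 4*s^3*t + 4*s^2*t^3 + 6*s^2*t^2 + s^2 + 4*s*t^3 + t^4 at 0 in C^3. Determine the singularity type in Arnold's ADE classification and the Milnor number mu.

Type A_{3}, Milnor number mu = 3.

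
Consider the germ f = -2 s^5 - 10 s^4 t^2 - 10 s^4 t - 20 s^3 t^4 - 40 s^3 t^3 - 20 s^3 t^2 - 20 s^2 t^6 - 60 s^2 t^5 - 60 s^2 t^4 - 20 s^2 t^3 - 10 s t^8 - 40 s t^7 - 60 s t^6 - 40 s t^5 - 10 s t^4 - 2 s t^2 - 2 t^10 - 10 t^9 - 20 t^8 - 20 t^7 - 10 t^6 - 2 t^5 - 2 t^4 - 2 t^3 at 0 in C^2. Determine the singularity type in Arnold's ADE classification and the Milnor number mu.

Type D6, Milnor number mu = 6.

The Hessian of f at 0 has rank 0. Corank 2; j^3 = -2*t^2*(s + t) has shape L^2 M (L != M), so D-series; mu = 6 gives D_6.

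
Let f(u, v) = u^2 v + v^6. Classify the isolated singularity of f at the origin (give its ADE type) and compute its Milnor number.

The Hessian of f at 0 has rank 0. Corank 2; j^3 = u^2*v has shape L^2 M (L != M), so D-series; mu = 7 gives D_7.

Type D_{7}, Milnor number mu = 7.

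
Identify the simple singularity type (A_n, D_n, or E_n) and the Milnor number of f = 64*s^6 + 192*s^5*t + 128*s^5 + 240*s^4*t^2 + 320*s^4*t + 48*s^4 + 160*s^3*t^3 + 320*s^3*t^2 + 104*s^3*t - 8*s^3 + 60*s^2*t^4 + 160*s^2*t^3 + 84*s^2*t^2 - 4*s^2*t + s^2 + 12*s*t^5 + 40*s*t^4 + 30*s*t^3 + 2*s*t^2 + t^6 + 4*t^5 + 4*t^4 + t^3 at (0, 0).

Type A_{2}, Milnor number mu = 2.

The Hessian of f at 0 is [[2, 0], [0, 0]] with rank 1, so corank 1. A Groebner basis of the Jacobian ideal J(f) in C{s,t} is {t^2, s}; counting standard monomials gives mu = 2. Corank 1: A-series; mu = 2 gives A_2.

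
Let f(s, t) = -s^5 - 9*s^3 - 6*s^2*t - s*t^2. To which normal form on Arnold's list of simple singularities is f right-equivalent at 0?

The Hessian of f at 0 has rank 0. Corank 2; j^3 = -s*(3*s + t)^2 has shape L^2 M (L != M), so D-series; mu = 6 gives D_6.

D_{6}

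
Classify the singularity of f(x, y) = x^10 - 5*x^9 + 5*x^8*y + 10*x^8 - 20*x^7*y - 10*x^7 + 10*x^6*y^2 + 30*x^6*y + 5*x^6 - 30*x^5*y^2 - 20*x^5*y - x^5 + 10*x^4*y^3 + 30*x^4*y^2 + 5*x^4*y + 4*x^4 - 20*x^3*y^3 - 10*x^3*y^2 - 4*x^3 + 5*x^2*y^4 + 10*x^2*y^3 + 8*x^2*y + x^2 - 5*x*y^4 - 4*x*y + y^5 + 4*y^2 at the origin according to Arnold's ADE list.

A_{4}

The Hessian of f at 0 is [[2, -4], [-4, 8]] with rank 1, so corank 1. A Groebner basis of the Jacobian ideal J(f) in C{x,y} is {-x/64 + y^3 + y^2/8 + y/32, x^2 - x/2 + y, x*y - x/8 - y^2 + y/4}; counting standard monomials gives mu = 4. Corank 1: A-series; mu = 4 gives A_4.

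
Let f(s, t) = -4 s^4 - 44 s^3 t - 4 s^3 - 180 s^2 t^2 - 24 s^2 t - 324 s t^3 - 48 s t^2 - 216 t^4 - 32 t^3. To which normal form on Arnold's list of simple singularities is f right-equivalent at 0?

The Hessian of f at 0 has rank 0. Corank 2; j^3 = -4*(s + 2*t)^3 is a perfect cube, so E-series; the 4-jet and mu = 7 give E_7.

E7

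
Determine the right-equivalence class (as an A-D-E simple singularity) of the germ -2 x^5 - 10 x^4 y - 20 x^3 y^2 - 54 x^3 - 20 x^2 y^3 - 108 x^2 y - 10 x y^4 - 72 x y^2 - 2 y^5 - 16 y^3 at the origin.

The Hessian of f at 0 has rank 0. Corank 2; j^3 = -2*(3*x + 2*y)^3 is a perfect cube, so E-series; the 5-jet and mu = 8 give E_8.

E_8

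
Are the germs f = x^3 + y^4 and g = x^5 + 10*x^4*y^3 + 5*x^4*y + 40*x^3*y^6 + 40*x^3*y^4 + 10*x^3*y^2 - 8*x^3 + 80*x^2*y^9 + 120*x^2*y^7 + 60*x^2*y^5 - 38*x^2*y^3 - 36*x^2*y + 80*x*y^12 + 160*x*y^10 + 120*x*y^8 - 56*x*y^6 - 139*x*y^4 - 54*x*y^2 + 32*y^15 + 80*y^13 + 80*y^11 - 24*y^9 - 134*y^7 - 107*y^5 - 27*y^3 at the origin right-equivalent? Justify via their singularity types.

No.

The Hessian of f at 0 has rank 0. Corank 2; j^3 = x^3 is a perfect cube, so E-series; the 4-jet and mu = 6 give E_6. The Hessian of g at 0 has rank 0. Corank 2; j^3 = -(2*x + 3*y)^3 is a perfect cube, so E-series; the 5-jet and mu = 8 give E_8. f is E_6 but g is E_8, hence not right-equivalent.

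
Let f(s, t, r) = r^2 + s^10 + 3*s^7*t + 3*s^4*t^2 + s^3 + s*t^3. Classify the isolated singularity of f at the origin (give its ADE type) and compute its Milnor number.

The Hessian of f at 0 is [[0, 0, 0], [0, 0, 0], [0, 0, 2]] with rank 1, so corank 2. A Groebner basis of the Jacobian ideal J(f) in C{s,t,r} is {s^3, s*t^2, 3*s^2 + t^3, r}; counting standard monomials gives mu = 7. Corank 2; j^3 = s^3 is a perfect cube, so E-series; the 4-jet and mu = 7 give E_7.

Type E7, Milnor number mu = 7.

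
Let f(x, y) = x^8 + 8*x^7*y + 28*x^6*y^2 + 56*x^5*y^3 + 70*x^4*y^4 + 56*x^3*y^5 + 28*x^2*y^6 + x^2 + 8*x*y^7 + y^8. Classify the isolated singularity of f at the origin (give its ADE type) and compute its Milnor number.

Type A_7, Milnor number mu = 7.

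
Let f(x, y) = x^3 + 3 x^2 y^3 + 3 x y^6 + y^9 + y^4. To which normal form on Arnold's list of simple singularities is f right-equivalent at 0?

E_{6}

The Hessian of f at 0 has rank 0. Corank 2; j^3 = x^3 is a perfect cube, so E-series; the 4-jet and mu = 6 give E_6.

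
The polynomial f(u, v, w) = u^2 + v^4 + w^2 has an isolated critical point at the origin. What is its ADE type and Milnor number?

Type A3, Milnor number mu = 3.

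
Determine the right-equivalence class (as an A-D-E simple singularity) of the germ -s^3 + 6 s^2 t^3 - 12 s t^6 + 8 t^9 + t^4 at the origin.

E_{6}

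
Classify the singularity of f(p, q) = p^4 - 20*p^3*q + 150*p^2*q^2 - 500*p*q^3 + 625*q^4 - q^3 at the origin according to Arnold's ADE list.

The Hessian of f at 0 has rank 0. Corank 2; j^3 = -q^3 is a perfect cube, so E-series; the 4-jet and mu = 6 give E_6.

E_6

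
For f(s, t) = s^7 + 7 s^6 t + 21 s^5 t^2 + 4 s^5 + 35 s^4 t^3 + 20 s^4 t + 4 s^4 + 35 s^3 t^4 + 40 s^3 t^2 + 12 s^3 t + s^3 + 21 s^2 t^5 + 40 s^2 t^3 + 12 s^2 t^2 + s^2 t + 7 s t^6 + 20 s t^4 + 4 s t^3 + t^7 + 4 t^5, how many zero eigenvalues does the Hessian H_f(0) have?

The Hessian at 0 is [[0, 0], [0, 0]] of rank 0; hence corank 2.

2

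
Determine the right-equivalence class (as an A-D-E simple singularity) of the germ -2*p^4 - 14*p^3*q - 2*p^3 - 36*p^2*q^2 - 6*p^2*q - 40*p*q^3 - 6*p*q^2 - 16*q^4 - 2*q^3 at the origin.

E_7

The Hessian of f at 0 is [[0, 0], [0, 0]] with rank 0, so corank 2. A Groebner basis of the Jacobian ideal J(f) in C{p,q} is {3*p^2 + 6*p*q + q^4 + q^3 + 3*q^2, p^3 + 9*p^2 + 18*p*q + 4*q^3 + 9*q^2, p^2*q - 5*p^2 - 10*p*q - 8*q^3/3 - 5*q^2, 2*p^2 + p*q^2 + 4*p*q + 5*q^3/3 + 2*q^2}; counting standard monomials gives mu = 7. Corank 2; j^3 = -2*(p + q)^3 is a perfect cube, so E-series; the 4-jet and mu = 7 give E_7.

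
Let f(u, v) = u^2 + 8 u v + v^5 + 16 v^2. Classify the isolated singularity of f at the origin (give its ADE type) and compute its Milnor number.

The Hessian of f at 0 is [[2, 8], [8, 32]] with rank 1, so corank 1. A Groebner basis of the Jacobian ideal J(f) in C{u,v} is {v^4, u + 4*v}; counting standard monomials gives mu = 4. Corank 1: A-series; mu = 4 gives A_4.

Type A_{4}, Milnor number mu = 4.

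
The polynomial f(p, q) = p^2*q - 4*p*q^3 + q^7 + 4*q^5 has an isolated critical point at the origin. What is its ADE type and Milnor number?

Type D8, Milnor number mu = 8.

The Hessian of f at 0 is [[0, 0], [0, 0]] with rank 0, so corank 2. A Groebner basis of the Jacobian ideal J(f) in C{p,q} is {p^2*q^2 + 4*p^2/7 - 8*p*q^2/7, p^3 + 8*p^2/7 - 16*p*q^2/7, -p*q/2 + q^3}; counting standard monomials gives mu = 8. Corank 2; j^3 = p^2*q has shape L^2 M (L != M), so D-series; mu = 8 gives D_8.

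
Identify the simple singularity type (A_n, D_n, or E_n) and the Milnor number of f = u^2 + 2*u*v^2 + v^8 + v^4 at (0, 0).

Type A_7, Milnor number mu = 7.

The Hessian of f at 0 has rank 1. Corank 1: A-series; mu = 7 gives A_7.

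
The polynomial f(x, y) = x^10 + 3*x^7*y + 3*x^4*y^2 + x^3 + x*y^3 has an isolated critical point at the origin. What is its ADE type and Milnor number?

Type E_{7}, Milnor number mu = 7.

The Hessian of f at 0 has rank 0. Corank 2; j^3 = x^3 is a perfect cube, so E-series; the 4-jet and mu = 7 give E_7.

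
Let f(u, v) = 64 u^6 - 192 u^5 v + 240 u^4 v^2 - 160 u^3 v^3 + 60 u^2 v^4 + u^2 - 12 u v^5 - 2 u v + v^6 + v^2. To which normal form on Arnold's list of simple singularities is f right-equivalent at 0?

The Hessian of f at 0 is [[2, -2], [-2, 2]] with rank 1, so corank 1. A Groebner basis of the Jacobian ideal J(f) in C{u,v} is {v^5, u - v}; counting standard monomials gives mu = 5. Corank 1: A-series; mu = 5 gives A_5.

A_{5}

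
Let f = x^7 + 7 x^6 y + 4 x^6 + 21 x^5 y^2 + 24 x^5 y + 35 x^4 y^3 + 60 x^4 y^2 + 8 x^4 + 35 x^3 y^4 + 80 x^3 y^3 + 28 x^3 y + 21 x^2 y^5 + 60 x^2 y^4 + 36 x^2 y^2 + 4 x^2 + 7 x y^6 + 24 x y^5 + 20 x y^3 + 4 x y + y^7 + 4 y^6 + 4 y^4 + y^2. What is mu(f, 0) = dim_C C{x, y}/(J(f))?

6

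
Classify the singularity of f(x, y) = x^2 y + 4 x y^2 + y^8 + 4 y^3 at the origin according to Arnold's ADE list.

The Hessian of f at 0 has rank 0. Corank 2; j^3 = y*(x + 2*y)^2 has shape L^2 M (L != M), so D-series; mu = 9 gives D_9.

D9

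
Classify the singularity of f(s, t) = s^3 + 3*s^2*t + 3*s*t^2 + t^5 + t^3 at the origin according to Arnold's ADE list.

E8

The Hessian of f at 0 has rank 0. Corank 2; j^3 = (s + t)^3 is a perfect cube, so E-series; the 5-jet and mu = 8 give E_8.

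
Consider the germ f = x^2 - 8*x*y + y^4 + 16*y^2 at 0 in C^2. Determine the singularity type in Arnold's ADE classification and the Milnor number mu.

Type A3, Milnor number mu = 3.

The Hessian of f at 0 has rank 1. Corank 1: A-series; mu = 3 gives A_3.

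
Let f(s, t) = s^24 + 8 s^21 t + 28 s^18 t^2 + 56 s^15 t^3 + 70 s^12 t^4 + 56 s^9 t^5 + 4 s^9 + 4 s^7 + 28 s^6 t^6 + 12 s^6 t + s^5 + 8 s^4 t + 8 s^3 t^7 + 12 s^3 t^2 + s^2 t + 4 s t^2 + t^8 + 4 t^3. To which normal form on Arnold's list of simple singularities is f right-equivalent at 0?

The Hessian of f at 0 has rank 0. Corank 2; j^3 = t*(s + 2*t)^2 has shape L^2 M (L != M), so D-series; mu = 9 gives D_9.

D_{9}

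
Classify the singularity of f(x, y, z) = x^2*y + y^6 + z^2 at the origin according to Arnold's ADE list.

D_{7}

The Hessian of f at 0 is [[0, 0, 0], [0, 0, 0], [0, 0, 2]] with rank 1, so corank 2. A Groebner basis of the Jacobian ideal J(f) in C{x,y,z} is {x^2/6 + y^5, x^3, x*y, z}; counting standard monomials gives mu = 7. Corank 2; j^3 = x^2*y has shape L^2 M (L != M), so D-series; mu = 7 gives D_7.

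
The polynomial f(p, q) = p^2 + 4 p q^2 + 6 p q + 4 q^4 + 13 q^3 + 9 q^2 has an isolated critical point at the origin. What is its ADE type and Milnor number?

Type A_{2}, Milnor number mu = 2.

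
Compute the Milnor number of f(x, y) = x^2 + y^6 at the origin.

5

The Hessian of f at 0 is [[2, 0], [0, 0]] with rank 1, so corank 1. A Groebner basis of the Jacobian ideal J(f) in C{x,y} is {y^5, x}; counting standard monomials gives mu = 5. Corank 1: A-series; mu = 5 gives A_5.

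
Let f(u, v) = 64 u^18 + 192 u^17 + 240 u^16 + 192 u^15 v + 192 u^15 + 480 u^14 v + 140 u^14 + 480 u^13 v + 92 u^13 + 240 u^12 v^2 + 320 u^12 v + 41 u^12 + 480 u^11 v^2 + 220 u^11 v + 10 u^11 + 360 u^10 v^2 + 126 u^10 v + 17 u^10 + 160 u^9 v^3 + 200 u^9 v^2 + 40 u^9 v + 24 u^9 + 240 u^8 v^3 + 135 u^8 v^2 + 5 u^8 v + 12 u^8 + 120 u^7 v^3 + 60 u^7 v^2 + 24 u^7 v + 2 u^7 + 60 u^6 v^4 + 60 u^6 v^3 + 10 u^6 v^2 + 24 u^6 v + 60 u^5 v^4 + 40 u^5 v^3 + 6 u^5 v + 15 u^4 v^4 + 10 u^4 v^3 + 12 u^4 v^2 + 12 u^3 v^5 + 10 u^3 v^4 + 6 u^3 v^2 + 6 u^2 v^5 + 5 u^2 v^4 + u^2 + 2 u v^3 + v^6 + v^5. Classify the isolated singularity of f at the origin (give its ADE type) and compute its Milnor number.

The Hessian of f at 0 is [[2, 0], [0, 0]] with rank 1, so corank 1. A Groebner basis of the Jacobian ideal J(f) in C{u,v} is {u + v^3, u^2, u*v}; counting standard monomials gives mu = 4. Corank 1: A-series; mu = 4 gives A_4.

Type A_{4}, Milnor number mu = 4.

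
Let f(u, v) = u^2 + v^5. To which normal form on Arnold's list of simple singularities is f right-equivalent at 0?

The Hessian of f at 0 has rank 1. Corank 1: A-series; mu = 4 gives A_4.

A_4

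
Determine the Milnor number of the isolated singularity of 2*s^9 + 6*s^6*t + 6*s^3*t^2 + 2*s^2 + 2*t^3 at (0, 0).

The Hessian of f at 0 is [[4, 0], [0, 0]] with rank 1, so corank 1. A Groebner basis of the Jacobian ideal J(f) in C{s,t} is {t^2, s}; counting standard monomials gives mu = 2. Corank 1: A-series; mu = 2 gives A_2.

2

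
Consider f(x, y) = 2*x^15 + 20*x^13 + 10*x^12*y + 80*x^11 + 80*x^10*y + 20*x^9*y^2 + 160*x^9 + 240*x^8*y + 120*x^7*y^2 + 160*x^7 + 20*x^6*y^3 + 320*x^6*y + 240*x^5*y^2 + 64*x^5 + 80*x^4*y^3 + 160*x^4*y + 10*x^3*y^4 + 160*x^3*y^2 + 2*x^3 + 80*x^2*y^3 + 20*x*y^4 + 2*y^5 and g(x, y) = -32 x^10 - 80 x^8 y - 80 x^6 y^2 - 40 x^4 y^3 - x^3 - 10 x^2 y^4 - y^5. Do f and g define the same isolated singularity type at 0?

Yes.

The Hessian of f at 0 is [[0, 0], [0, 0]] with rank 0, so corank 2. A Groebner basis of the Jacobian ideal J(f) in C{x,y} is {y^5, x*y^3 + y^4/8, x^2}; counting standard monomials gives mu = 8. Corank 2; j^3 = 2*x^3 is a perfect cube, so E-series; the 5-jet and mu = 8 give E_8. The Hessian of g at 0 is [[0, 0], [0, 0]] with rank 0, so corank 2. A Groebner basis of the Jacobian ideal J(g) in C{x,y} is {y^4, x^2}; counting standard monomials gives mu = 8. Corank 2; j^3 = -x^3 is a perfect cube, so E-series; the 5-jet and mu = 8 give E_8. Both have type E_8, hence right-equivalent.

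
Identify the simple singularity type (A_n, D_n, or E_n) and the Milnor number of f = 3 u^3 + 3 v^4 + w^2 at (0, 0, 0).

The Hessian of f at 0 has rank 1. Corank 2; j^3 = 3*u^3 is a perfect cube, so E-series; the 4-jet and mu = 6 give E_6.

Type E6, Milnor number mu = 6.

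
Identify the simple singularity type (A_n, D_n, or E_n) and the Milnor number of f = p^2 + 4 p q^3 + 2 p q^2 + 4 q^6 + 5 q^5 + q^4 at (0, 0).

The Hessian of f at 0 has rank 1. Corank 1: A-series; mu = 4 gives A_4.

Type A_4, Milnor number mu = 4.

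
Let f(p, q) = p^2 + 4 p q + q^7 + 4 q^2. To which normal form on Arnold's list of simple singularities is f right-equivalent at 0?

The Hessian of f at 0 has rank 1. Corank 1: A-series; mu = 6 gives A_6.

A_6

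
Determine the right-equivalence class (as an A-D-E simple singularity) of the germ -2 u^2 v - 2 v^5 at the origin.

D_6

The Hessian of f at 0 has rank 0. Corank 2; j^3 = -2*u^2*v has shape L^2 M (L != M), so D-series; mu = 6 gives D_6.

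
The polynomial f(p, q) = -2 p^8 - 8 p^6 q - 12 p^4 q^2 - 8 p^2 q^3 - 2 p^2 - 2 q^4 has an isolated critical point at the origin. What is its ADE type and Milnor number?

Type A3, Milnor number mu = 3.

The Hessian of f at 0 has rank 1. Corank 1: A-series; mu = 3 gives A_3.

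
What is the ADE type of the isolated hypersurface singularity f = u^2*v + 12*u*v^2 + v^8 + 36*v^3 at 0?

D_{9}

The Hessian of f at 0 has rank 0. Corank 2; j^3 = v*(u + 6*v)^2 has shape L^2 M (L != M), so D-series; mu = 9 gives D_9.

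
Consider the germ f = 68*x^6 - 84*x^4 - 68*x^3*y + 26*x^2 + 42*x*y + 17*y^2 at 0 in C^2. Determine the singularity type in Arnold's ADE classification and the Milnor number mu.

Type A_1, Milnor number mu = 1.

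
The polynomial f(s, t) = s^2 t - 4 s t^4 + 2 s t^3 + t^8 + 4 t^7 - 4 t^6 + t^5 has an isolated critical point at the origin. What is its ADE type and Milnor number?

Type D_{9}, Milnor number mu = 9.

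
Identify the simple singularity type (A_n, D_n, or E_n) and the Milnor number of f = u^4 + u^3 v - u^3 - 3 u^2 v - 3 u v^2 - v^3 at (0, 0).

The Hessian of f at 0 has rank 0. Corank 2; j^3 = -(u + v)^3 is a perfect cube, so E-series; the 4-jet and mu = 7 give E_7.

Type E_7, Milnor number mu = 7.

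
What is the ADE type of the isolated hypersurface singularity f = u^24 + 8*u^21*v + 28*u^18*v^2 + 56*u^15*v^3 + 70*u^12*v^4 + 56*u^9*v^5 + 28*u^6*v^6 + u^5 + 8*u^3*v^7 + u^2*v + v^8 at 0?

D_9

The Hessian of f at 0 has rank 0. Corank 2; j^3 = u^2*v has shape L^2 M (L != M), so D-series; mu = 9 gives D_9.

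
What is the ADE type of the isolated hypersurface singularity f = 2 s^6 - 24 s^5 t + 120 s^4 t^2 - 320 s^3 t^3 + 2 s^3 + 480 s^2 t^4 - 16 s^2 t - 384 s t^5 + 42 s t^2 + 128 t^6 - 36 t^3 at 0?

D7

The Hessian of f at 0 has rank 0. Corank 2; j^3 = 2*(s - 3*t)^2*(s - 2*t) has shape L^2 M (L != M), so D-series; mu = 7 gives D_7.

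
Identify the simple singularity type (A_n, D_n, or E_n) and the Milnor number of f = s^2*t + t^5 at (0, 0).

The Hessian of f at 0 has rank 0. Corank 2; j^3 = s^2*t has shape L^2 M (L != M), so D-series; mu = 6 gives D_6.

Type D_6, Milnor number mu = 6.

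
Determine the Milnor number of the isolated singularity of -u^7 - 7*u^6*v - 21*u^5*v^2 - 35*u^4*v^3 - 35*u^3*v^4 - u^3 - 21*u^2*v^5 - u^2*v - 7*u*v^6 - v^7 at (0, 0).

8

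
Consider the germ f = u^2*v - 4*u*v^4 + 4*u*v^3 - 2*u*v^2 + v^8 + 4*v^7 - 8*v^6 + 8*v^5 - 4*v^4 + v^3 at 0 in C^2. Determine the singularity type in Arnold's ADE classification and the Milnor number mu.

Type D_{9}, Milnor number mu = 9.

The Hessian of f at 0 is [[0, 0], [0, 0]] with rank 0, so corank 2. A Groebner basis of the Jacobian ideal J(f) in C{u,v} is {u^2*v^2 + 2*u^2*v/3 - 2*u^2/3 - 10*u*v^2/3 + u*v/6 + v^3/3 + v^2/2, u^2*v/3 + u^2/6 + u*v^3 + u*v^2/3 - u*v/6 - v^3/3, -u*v/2 + v^4 - v^3 + v^2/2, u^3 - 7*u^2*v/3 + 10*u^2/3 + 41*u*v^2/3 - 4*u*v/3 - 5*v^3/3 - 2*v^2}; counting standard monomials gives mu = 9. Corank 2; j^3 = v*(u - v)^2 has shape L^2 M (L != M), so D-series; mu = 9 gives D_9.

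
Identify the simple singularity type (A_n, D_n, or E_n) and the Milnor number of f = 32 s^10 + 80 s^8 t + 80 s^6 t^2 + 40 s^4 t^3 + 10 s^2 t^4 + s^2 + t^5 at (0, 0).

The Hessian of f at 0 has rank 1. Corank 1: A-series; mu = 4 gives A_4.

Type A4, Milnor number mu = 4.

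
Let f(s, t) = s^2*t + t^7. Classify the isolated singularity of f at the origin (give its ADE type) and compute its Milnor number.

The Hessian of f at 0 is [[0, 0], [0, 0]] with rank 0, so corank 2. A Groebner basis of the Jacobian ideal J(f) in C{s,t} is {s^2/7 + t^6, s^3, s*t}; counting standard monomials gives mu = 8. Corank 2; j^3 = s^2*t has shape L^2 M (L != M), so D-series; mu = 8 gives D_8.

Type D_8, Milnor number mu = 8.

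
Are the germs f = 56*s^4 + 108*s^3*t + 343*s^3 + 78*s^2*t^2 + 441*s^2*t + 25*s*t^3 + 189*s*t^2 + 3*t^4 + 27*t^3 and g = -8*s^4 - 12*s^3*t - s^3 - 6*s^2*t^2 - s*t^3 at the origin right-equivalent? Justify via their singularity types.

The Hessian of f at 0 has rank 0. Corank 2; j^3 = (7*s + 3*t)^3 is a perfect cube, so E-series; the 4-jet and mu = 7 give E_7. The Hessian of g at 0 has rank 0. Corank 2; j^3 = -s^3 is a perfect cube, so E-series; the 4-jet and mu = 7 give E_7. Both have type E_7, hence right-equivalent.

Yes.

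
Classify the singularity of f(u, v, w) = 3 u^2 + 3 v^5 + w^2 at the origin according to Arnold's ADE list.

A_4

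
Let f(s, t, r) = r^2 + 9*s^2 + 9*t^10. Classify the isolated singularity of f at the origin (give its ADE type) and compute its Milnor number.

Type A_9, Milnor number mu = 9.

The Hessian of f at 0 is [[18, 0, 0], [0, 0, 0], [0, 0, 2]] with rank 2, so corank 1. A Groebner basis of the Jacobian ideal J(f) in C{s,t,r} is {t^9, s, r}; counting standard monomials gives mu = 9. Corank 1: A-series; mu = 9 gives A_9.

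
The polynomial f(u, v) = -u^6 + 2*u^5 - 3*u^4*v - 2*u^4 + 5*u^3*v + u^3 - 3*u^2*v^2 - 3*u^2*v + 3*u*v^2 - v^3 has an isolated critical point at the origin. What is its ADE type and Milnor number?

Type E_7, Milnor number mu = 7.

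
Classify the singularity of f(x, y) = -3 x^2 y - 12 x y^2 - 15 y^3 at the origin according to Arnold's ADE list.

The Hessian of f at 0 has rank 0. Corank 2; j^3 = -3*y*(x^2 + 4*x*y + 5*y^2) splits into three distinct lines over C (the quadratic factor has nonzero discriminant), so D_4.

D_{4}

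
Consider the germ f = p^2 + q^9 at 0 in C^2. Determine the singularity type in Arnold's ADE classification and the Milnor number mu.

Type A_{8}, Milnor number mu = 8.

The Hessian of f at 0 has rank 1. Corank 1: A-series; mu = 8 gives A_8.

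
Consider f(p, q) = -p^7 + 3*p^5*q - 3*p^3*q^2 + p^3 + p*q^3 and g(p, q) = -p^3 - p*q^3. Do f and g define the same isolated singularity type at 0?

Yes.

The Hessian of f at 0 is [[0, 0], [0, 0]] with rank 0, so corank 2. A Groebner basis of the Jacobian ideal J(f) in C{p,q} is {p^3, p*q^2, 3*p^2 + q^3}; counting standard monomials gives mu = 7. Corank 2; j^3 = p^3 is a perfect cube, so E-series; the 4-jet and mu = 7 give E_7. The Hessian of g at 0 is [[0, 0], [0, 0]] with rank 0, so corank 2. A Groebner basis of the Jacobian ideal J(g) in C{p,q} is {p^3, p*q^2, 3*p^2 + q^3}; counting standard monomials gives mu = 7. Corank 2; j^3 = -p^3 is a perfect cube, so E-series; the 4-jet and mu = 7 give E_7. Both have type E_7, hence right-equivalent.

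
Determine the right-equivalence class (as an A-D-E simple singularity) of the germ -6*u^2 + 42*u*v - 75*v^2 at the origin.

The Hessian of f at 0 has rank 2. Corank 0: nondegenerate Morse point, so A_1.

A_{1}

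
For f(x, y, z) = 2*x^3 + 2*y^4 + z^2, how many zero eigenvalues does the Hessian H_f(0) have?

2

Hessian at 0 has rank 1.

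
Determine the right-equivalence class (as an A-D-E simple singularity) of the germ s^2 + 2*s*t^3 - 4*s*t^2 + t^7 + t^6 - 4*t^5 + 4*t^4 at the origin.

A_{6}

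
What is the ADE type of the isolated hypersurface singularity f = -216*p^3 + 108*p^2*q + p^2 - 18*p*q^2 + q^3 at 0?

A_{2}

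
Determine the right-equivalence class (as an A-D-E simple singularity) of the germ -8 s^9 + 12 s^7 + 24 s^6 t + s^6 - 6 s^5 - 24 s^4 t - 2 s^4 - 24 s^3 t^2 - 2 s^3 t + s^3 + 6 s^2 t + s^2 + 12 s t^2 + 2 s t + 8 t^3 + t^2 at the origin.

A_2

The Hessian of f at 0 has rank 1. Corank 1: A-series; mu = 2 gives A_2.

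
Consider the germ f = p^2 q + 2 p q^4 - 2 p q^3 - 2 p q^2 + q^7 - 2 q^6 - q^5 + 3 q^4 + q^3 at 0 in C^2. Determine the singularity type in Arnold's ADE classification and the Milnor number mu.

Type D5, Milnor number mu = 5.

The Hessian of f at 0 is [[0, 0], [0, 0]] with rank 0, so corank 2. A Groebner basis of the Jacobian ideal J(f) in C{p,q} is {p*q^2 - p*q + q^2, -p*q + q^3 + q^2, p^2 + 2*p*q - 3*q^2}; counting standard monomials gives mu = 5. Corank 2; j^3 = q*(p - q)^2 has shape L^2 M (L != M), so D-series; mu = 5 gives D_5.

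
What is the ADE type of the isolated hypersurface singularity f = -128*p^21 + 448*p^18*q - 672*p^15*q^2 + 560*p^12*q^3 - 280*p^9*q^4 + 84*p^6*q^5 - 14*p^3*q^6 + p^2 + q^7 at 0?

The Hessian of f at 0 is [[2, 0], [0, 0]] with rank 1, so corank 1. A Groebner basis of the Jacobian ideal J(f) in C{p,q} is {q^6, p}; counting standard monomials gives mu = 6. Corank 1: A-series; mu = 6 gives A_6.

A_6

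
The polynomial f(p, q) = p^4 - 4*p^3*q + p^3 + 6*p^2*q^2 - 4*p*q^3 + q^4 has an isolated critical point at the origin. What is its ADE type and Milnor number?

Type E_{6}, Milnor number mu = 6.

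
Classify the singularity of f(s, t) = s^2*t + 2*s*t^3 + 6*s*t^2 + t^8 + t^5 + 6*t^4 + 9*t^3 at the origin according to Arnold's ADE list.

D_{9}

The Hessian of f at 0 is [[0, 0], [0, 0]] with rank 0, so corank 2. A Groebner basis of the Jacobian ideal J(f) in C{s,t} is {s^4 + 54*s^3 + 378*s^2*t + 3*s^2/2 + 1785*s*t^2/2 - 1449*s*t/2 - 2187*t^2, s^3*t - 9*s^3 - 54*s^2*t - s^2/8 - 865*s*t^2/8 + 645*s*t/8 + 243*t^2, s^3 + s^2*t^2 + 3*s^2*t, s*t + t^3 + 3*t^2}; counting standard monomials gives mu = 9. Corank 2; j^3 = t*(s + 3*t)^2 has shape L^2 M (L != M), so D-series; mu = 9 gives D_9.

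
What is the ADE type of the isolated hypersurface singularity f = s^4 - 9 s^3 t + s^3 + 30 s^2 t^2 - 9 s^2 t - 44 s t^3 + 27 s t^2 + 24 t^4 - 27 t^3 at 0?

E_7

The Hessian of f at 0 has rank 0. Corank 2; j^3 = (s - 3*t)^3 is a perfect cube, so E-series; the 4-jet and mu = 7 give E_7.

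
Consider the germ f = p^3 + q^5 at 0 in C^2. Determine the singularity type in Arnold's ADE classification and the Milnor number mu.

The Hessian of f at 0 has rank 0. Corank 2; j^3 = p^3 is a perfect cube, so E-series; the 5-jet and mu = 8 give E_8.

Type E8, Milnor number mu = 8.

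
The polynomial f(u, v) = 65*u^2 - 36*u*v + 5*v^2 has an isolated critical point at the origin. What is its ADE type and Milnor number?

The Hessian of f at 0 is [[130, -36], [-36, 10]] with rank 2, so corank 0. A Groebner basis of the Jacobian ideal J(f) in C{u,v} is {u, v}; counting standard monomials gives mu = 1. Corank 0: nondegenerate Morse point, so A_1.

Type A_{1}, Milnor number mu = 1.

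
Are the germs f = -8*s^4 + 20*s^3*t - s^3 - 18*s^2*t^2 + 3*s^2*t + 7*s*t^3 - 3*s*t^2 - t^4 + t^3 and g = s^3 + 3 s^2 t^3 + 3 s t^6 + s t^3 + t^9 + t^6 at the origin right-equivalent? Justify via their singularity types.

Yes.

The Hessian of f at 0 has rank 0. Corank 2; j^3 = -(s - t)^3 is a perfect cube, so E-series; the 4-jet and mu = 7 give E_7. The Hessian of g at 0 has rank 0. Corank 2; j^3 = s^3 is a perfect cube, so E-series; the 4-jet and mu = 7 give E_7. Both have type E_7, hence right-equivalent.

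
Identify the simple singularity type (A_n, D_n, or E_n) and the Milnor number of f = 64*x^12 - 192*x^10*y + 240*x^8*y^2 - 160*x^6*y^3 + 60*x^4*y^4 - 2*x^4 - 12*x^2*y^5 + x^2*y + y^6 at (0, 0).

The Hessian of f at 0 is [[0, 0], [0, 0]] with rank 0, so corank 2. A Groebner basis of the Jacobian ideal J(f) in C{x,y} is {x^2/6 + y^5, x^3, x*y}; counting standard monomials gives mu = 7. Corank 2; j^3 = x^2*y has shape L^2 M (L != M), so D-series; mu = 7 gives D_7.

Type D_7, Milnor number mu = 7.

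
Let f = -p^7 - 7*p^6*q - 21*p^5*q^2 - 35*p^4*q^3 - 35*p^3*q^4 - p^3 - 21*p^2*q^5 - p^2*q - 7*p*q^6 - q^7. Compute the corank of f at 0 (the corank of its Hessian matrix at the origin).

2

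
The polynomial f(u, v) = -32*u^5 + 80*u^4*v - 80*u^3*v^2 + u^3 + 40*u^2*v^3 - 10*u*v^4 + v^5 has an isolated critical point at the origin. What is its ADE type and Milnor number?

Type E_8, Milnor number mu = 8.

The Hessian of f at 0 has rank 0. Corank 2; j^3 = u^3 is a perfect cube, so E-series; the 5-jet and mu = 8 give E_8.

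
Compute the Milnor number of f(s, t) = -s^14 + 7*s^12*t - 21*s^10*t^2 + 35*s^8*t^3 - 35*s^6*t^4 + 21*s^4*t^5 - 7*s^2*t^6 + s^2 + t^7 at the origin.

6

The Hessian of f at 0 has rank 1. Corank 1: A-series; mu = 6 gives A_6.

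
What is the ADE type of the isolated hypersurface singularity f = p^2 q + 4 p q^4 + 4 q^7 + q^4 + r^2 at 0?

D5

The Hessian of f at 0 has rank 1. Corank 2; j^3 = p^2*q has shape L^2 M (L != M), so D-series; mu = 5 gives D_5.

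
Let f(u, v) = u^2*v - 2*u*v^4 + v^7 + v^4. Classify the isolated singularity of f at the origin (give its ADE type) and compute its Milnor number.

Type D_5, Milnor number mu = 5.

The Hessian of f at 0 is [[0, 0], [0, 0]] with rank 0, so corank 2. A Groebner basis of the Jacobian ideal J(f) in C{u,v} is {u^3, u^2/4 + v^3, u*v}; counting standard monomials gives mu = 5. Corank 2; j^3 = u^2*v has shape L^2 M (L != M), so D-series; mu = 5 gives D_5.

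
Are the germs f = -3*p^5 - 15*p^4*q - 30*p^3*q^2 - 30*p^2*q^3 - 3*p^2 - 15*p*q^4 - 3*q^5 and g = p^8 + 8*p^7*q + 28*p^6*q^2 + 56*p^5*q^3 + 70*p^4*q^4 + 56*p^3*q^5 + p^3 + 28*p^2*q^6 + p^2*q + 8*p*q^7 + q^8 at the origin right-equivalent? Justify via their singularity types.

No.

The Hessian of f at 0 is [[-6, 0], [0, 0]] with rank 1, so corank 1. A Groebner basis of the Jacobian ideal J(f) in C{p,q} is {q^4, p}; counting standard monomials gives mu = 4. Corank 1: A-series; mu = 4 gives A_4. The Hessian of g at 0 is [[0, 0], [0, 0]] with rank 0, so corank 2. A Groebner basis of the Jacobian ideal J(g) in C{p,q} is {-p*q/8 + q^7, p*q^2, p^2 + p*q}; counting standard monomials gives mu = 9. Corank 2; j^3 = p^2*(p + q) has shape L^2 M (L != M), so D-series; mu = 9 gives D_9. f is A_4 but g is D_9, hence not right-equivalent.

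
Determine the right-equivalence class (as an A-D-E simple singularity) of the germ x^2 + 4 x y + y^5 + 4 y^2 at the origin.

The Hessian of f at 0 is [[2, 4], [4, 8]] with rank 1, so corank 1. A Groebner basis of the Jacobian ideal J(f) in C{x,y} is {y^4, x + 2*y}; counting standard monomials gives mu = 4. Corank 1: A-series; mu = 4 gives A_4.

A_4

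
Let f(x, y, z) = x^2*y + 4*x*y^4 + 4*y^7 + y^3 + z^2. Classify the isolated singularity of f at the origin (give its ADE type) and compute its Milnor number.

Type D_{4}, Milnor number mu = 4.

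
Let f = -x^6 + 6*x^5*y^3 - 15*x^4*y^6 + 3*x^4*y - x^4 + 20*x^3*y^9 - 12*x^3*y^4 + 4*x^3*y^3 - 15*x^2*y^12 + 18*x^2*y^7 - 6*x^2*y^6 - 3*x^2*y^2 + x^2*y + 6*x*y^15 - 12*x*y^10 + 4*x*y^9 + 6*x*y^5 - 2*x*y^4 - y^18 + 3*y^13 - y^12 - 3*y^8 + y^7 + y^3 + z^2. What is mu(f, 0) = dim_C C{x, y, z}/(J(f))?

The Hessian of f at 0 has rank 1. Corank 2; j^3 = y*(x^2 + y^2) splits into three distinct lines over C (the quadratic factor has nonzero discriminant), so D_4.

4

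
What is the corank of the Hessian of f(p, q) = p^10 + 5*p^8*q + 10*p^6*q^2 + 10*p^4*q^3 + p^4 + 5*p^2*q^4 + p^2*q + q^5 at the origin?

The Hessian at 0 is [[0, 0], [0, 0]] of rank 0; hence corank 2.

2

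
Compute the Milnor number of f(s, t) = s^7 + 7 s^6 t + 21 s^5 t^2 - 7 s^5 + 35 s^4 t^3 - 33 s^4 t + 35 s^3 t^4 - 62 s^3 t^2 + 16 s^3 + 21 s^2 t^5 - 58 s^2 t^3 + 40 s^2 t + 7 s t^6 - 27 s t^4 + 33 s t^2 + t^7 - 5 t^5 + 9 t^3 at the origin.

6

The Hessian of f at 0 is [[0, 0], [0, 0]] with rank 0, so corank 2. A Groebner basis of the Jacobian ideal J(f) in C{s,t} is {-1024*s*t/9 + t^4 - 256*t^2/3, s*t^2 + 3*t^3/4, s^2 + 59*s*t/36 + 2*t^2/3}; counting standard monomials gives mu = 6. Corank 2; j^3 = (s + t)*(4*s + 3*t)^2 has shape L^2 M (L != M), so D-series; mu = 6 gives D_6.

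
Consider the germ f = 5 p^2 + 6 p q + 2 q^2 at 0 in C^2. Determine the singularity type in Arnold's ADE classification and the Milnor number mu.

Type A_{1}, Milnor number mu = 1.

The Hessian of f at 0 has rank 2. Corank 0: nondegenerate Morse point, so A_1.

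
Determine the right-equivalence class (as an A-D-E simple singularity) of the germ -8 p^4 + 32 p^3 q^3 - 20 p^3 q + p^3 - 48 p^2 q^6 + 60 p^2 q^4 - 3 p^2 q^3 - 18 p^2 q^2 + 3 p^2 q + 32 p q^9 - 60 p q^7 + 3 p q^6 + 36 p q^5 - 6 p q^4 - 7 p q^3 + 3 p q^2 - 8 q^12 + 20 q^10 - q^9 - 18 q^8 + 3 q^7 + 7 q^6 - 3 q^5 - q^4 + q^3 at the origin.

The Hessian of f at 0 is [[0, 0], [0, 0]] with rank 0, so corank 2. A Groebner basis of the Jacobian ideal J(f) in C{p,q} is {3*p^2/4 + 3*p*q/2 + q^4 + q^3/4 + 3*q^2/4, p^3 - 9*p^2/4 - 9*p*q/2 + q^3/4 - 9*q^2/4, p^2*q + 7*p^2/4 + 7*p*q/2 - 5*q^3/12 + 7*q^2/4, -p^2 + p*q^2 - 2*p*q + 2*q^3/3 - q^2}; counting standard monomials gives mu = 7. Corank 2; j^3 = (p + q)^3 is a perfect cube, so E-series; the 4-jet and mu = 7 give E_7.

E_7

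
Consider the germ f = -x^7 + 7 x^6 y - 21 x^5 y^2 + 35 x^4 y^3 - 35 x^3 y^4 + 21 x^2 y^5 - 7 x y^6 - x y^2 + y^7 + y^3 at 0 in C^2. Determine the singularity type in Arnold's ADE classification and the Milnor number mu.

Type D8, Milnor number mu = 8.

The Hessian of f at 0 has rank 0. Corank 2; j^3 = -y^2*(x - y) has shape L^2 M (L != M), so D-series; mu = 8 gives D_8.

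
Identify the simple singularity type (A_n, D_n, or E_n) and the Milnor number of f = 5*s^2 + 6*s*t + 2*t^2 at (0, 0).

The Hessian of f at 0 has rank 2. Corank 0: nondegenerate Morse point, so A_1.

Type A_{1}, Milnor number mu = 1.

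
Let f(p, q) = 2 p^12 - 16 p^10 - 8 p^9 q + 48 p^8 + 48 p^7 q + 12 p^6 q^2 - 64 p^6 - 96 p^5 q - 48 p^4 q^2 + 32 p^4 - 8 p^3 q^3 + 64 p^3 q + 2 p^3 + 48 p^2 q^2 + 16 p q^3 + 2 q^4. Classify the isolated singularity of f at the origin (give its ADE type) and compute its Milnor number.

The Hessian of f at 0 has rank 0. Corank 2; j^3 = 2*p^3 is a perfect cube, so E-series; the 4-jet and mu = 6 give E_6.

Type E6, Milnor number mu = 6.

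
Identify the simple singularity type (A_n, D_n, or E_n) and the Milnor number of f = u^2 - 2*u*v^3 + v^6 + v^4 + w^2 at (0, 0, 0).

Type A_{3}, Milnor number mu = 3.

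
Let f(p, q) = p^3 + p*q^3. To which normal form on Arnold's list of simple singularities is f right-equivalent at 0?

E_7

The Hessian of f at 0 has rank 0. Corank 2; j^3 = p^3 is a perfect cube, so E-series; the 4-jet and mu = 7 give E_7.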